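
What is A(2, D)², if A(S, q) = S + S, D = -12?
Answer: 16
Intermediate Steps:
A(S, q) = 2*S
A(2, D)² = (2*2)² = 4² = 16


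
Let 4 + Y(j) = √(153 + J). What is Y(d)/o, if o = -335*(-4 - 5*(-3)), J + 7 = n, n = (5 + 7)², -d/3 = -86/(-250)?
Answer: 4/3685 - √290/3685 ≈ -0.0035358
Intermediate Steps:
d = -129/125 (d = -(-258)/(-250) = -(-258)*(-1)/250 = -3*43/125 = -129/125 ≈ -1.0320)
n = 144 (n = 12² = 144)
J = 137 (J = -7 + 144 = 137)
o = -3685 (o = -335*(-4 + 15) = -335*11 = -3685)
Y(j) = -4 + √290 (Y(j) = -4 + √(153 + 137) = -4 + √290)
Y(d)/o = (-4 + √290)/(-3685) = (-4 + √290)*(-1/3685) = 4/3685 - √290/3685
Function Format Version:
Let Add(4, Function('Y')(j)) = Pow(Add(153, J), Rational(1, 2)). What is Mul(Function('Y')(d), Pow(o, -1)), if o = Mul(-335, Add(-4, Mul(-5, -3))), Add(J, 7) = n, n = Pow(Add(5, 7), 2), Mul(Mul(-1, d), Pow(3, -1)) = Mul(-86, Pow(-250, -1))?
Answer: Add(Rational(4, 3685), Mul(Rational(-1, 3685), Pow(290, Rational(1, 2)))) ≈ -0.0035358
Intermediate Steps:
d = Rational(-129, 125) (d = Mul(-3, Mul(-86, Pow(-250, -1))) = Mul(-3, Mul(-86, Rational(-1, 250))) = Mul(-3, Rational(43, 125)) = Rational(-129, 125) ≈ -1.0320)
n = 144 (n = Pow(12, 2) = 144)
J = 137 (J = Add(-7, 144) = 137)
o = -3685 (o = Mul(-335, Add(-4, 15)) = Mul(-335, 11) = -3685)
Function('Y')(j) = Add(-4, Pow(290, Rational(1, 2))) (Function('Y')(j) = Add(-4, Pow(Add(153, 137), Rational(1, 2))) = Add(-4, Pow(290, Rational(1, 2))))
Mul(Function('Y')(d), Pow(o, -1)) = Mul(Add(-4, Pow(290, Rational(1, 2))), Pow(-3685, -1)) = Mul(Add(-4, Pow(290, Rational(1, 2))), Rational(-1, 3685)) = Add(Rational(4, 3685), Mul(Rational(-1, 3685), Pow(290, Rational(1, 2))))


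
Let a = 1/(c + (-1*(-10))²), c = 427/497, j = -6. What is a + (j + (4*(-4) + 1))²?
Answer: 3158072/7161 ≈ 441.01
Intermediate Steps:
c = 61/71 (c = 427*(1/497) = 61/71 ≈ 0.85915)
a = 71/7161 (a = 1/(61/71 + (-1*(-10))²) = 1/(61/71 + 10²) = 1/(61/71 + 100) = 1/(7161/71) = 71/7161 ≈ 0.0099148)
a + (j + (4*(-4) + 1))² = 71/7161 + (-6 + (4*(-4) + 1))² = 71/7161 + (-6 + (-16 + 1))² = 71/7161 + (-6 - 15)² = 71/7161 + (-21)² = 71/7161 + 441 = 3158072/7161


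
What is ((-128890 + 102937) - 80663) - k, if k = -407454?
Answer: 300838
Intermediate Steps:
((-128890 + 102937) - 80663) - k = ((-128890 + 102937) - 80663) - 1*(-407454) = (-25953 - 80663) + 407454 = -106616 + 407454 = 300838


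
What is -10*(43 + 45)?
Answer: -880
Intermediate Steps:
-10*(43 + 45) = -10*88 = -880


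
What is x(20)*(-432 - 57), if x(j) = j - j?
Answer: 0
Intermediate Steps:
x(j) = 0
x(20)*(-432 - 57) = 0*(-432 - 57) = 0*(-489) = 0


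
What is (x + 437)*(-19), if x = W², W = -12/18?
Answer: -74803/9 ≈ -8311.4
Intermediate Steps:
W = -⅔ (W = -12*1/18 = -⅔ ≈ -0.66667)
x = 4/9 (x = (-⅔)² = 4/9 ≈ 0.44444)
(x + 437)*(-19) = (4/9 + 437)*(-19) = (3937/9)*(-19) = -74803/9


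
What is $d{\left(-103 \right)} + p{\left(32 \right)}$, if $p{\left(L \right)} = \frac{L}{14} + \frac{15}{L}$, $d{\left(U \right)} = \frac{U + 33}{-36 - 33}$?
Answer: $\frac{58253}{15456} \approx 3.769$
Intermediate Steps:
$d{\left(U \right)} = - \frac{11}{23} - \frac{U}{69}$ ($d{\left(U \right)} = \frac{33 + U}{-69} = \left(33 + U\right) \left(- \frac{1}{69}\right) = - \frac{11}{23} - \frac{U}{69}$)
$p{\left(L \right)} = \frac{15}{L} + \frac{L}{14}$ ($p{\left(L \right)} = L \frac{1}{14} + \frac{15}{L} = \frac{L}{14} + \frac{15}{L} = \frac{15}{L} + \frac{L}{14}$)
$d{\left(-103 \right)} + p{\left(32 \right)} = \left(- \frac{11}{23} - - \frac{103}{69}\right) + \left(\frac{15}{32} + \frac{1}{14} \cdot 32\right) = \left(- \frac{11}{23} + \frac{103}{69}\right) + \left(15 \cdot \frac{1}{32} + \frac{16}{7}\right) = \frac{70}{69} + \left(\frac{15}{32} + \frac{16}{7}\right) = \frac{70}{69} + \frac{617}{224} = \frac{58253}{15456}$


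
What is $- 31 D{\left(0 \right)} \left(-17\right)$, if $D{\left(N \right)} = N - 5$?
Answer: $-2635$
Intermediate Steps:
$D{\left(N \right)} = -5 + N$ ($D{\left(N \right)} = N - 5 = -5 + N$)
$- 31 D{\left(0 \right)} \left(-17\right) = - 31 \left(-5 + 0\right) \left(-17\right) = \left(-31\right) \left(-5\right) \left(-17\right) = 155 \left(-17\right) = -2635$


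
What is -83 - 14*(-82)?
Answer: 1065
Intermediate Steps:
-83 - 14*(-82) = -83 + 1148 = 1065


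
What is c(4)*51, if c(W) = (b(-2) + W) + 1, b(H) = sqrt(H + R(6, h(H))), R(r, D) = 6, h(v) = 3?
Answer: 357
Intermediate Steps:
b(H) = sqrt(6 + H) (b(H) = sqrt(H + 6) = sqrt(6 + H))
c(W) = 3 + W (c(W) = (sqrt(6 - 2) + W) + 1 = (sqrt(4) + W) + 1 = (2 + W) + 1 = 3 + W)
c(4)*51 = (3 + 4)*51 = 7*51 = 357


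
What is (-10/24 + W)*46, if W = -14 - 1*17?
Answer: -8671/6 ≈ -1445.2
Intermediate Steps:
W = -31 (W = -14 - 17 = -31)
(-10/24 + W)*46 = (-10/24 - 31)*46 = (-10*1/24 - 31)*46 = (-5/12 - 31)*46 = -377/12*46 = -8671/6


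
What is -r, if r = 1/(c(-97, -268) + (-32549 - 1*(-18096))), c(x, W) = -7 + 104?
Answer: 1/14356 ≈ 6.9657e-5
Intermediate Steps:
c(x, W) = 97
r = -1/14356 (r = 1/(97 + (-32549 - 1*(-18096))) = 1/(97 + (-32549 + 18096)) = 1/(97 - 14453) = 1/(-14356) = -1/14356 ≈ -6.9657e-5)
-r = -1*(-1/14356) = 1/14356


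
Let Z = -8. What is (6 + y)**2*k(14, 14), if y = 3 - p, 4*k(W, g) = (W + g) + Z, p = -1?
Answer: 500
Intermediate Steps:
k(W, g) = -2 + W/4 + g/4 (k(W, g) = ((W + g) - 8)/4 = (-8 + W + g)/4 = -2 + W/4 + g/4)
y = 4 (y = 3 - 1*(-1) = 3 + 1 = 4)
(6 + y)**2*k(14, 14) = (6 + 4)**2*(-2 + (1/4)*14 + (1/4)*14) = 10**2*(-2 + 7/2 + 7/2) = 100*5 = 500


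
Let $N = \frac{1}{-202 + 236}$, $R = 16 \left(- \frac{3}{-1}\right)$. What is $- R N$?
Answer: $- \frac{24}{17} \approx -1.4118$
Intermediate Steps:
$R = 48$ ($R = 16 \left(\left(-3\right) \left(-1\right)\right) = 16 \cdot 3 = 48$)
$N = \frac{1}{34} \approx 0.029412$
$- R N = \left(-1\right) 48 \cdot \frac{1}{34} = \left(-48\right) \frac{1}{34} = - \frac{24}{17}$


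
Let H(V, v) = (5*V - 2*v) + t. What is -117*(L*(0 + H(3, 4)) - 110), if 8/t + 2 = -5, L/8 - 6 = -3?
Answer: -25038/7 ≈ -3576.9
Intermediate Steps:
L = 24 (L = 48 + 8*(-3) = 48 - 24 = 24)
t = -8/7 (t = 8/(-2 - 5) = 8/(-7) = 8*(-⅐) = -8/7 ≈ -1.1429)
H(V, v) = -8/7 - 2*v + 5*V (H(V, v) = (5*V - 2*v) - 8/7 = (-2*v + 5*V) - 8/7 = -8/7 - 2*v + 5*V)
-117*(L*(0 + H(3, 4)) - 110) = -117*(24*(0 + (-8/7 - 2*4 + 5*3)) - 110) = -117*(24*(0 + (-8/7 - 8 + 15)) - 110) = -117*(24*(0 + 41/7) - 110) = -117*(24*(41/7) - 110) = -117*(984/7 - 110) = -117*214/7 = -25038/7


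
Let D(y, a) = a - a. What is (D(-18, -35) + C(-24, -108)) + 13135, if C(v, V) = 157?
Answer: 13292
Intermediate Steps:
D(y, a) = 0
(D(-18, -35) + C(-24, -108)) + 13135 = (0 + 157) + 13135 = 157 + 13135 = 13292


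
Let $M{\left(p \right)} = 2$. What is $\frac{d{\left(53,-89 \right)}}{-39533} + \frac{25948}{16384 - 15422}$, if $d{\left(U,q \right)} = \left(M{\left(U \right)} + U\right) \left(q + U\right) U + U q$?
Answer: $\frac{43511243}{1462721} \approx 29.747$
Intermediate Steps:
$d{\left(U,q \right)} = U q + U \left(2 + U\right) \left(U + q\right)$ ($d{\left(U,q \right)} = \left(2 + U\right) \left(q + U\right) U + U q = \left(2 + U\right) \left(U + q\right) U + U q = U \left(2 + U\right) \left(U + q\right) + U q = U q + U \left(2 + U\right) \left(U + q\right)$)
$\frac{d{\left(53,-89 \right)}}{-39533} + \frac{25948}{16384 - 15422} = \frac{53 \left(53^{2} + 2 \cdot 53 + 3 \left(-89\right) + 53 \left(-89\right)\right)}{-39533} + \frac{25948}{16384 - 15422} = 53 \left(2809 + 106 - 267 - 4717\right) \left(- \frac{1}{39533}\right) + \frac{25948}{16384 - 15422} = 53 \left(-2069\right) \left(- \frac{1}{39533}\right) + \frac{25948}{962} = \left(-109657\right) \left(- \frac{1}{39533}\right) + 25948 \cdot \frac{1}{962} = \frac{109657}{39533} + \frac{998}{37} = \frac{43511243}{1462721}$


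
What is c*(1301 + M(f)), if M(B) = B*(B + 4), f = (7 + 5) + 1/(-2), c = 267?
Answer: 1579839/4 ≈ 3.9496e+5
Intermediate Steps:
f = 23/2 (f = 12 - ½ = 23/2 ≈ 11.500)
M(B) = B*(4 + B)
c*(1301 + M(f)) = 267*(1301 + 23*(4 + 23/2)/2) = 267*(1301 + (23/2)*(31/2)) = 267*(1301 + 713/4) = 267*(5917/4) = 1579839/4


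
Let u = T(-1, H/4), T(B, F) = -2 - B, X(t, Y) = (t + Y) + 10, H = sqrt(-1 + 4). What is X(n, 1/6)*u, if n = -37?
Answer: 161/6 ≈ 26.833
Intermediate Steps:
H = sqrt(3) ≈ 1.7320
X(t, Y) = 10 + Y + t (X(t, Y) = (Y + t) + 10 = 10 + Y + t)
u = -1 (u = -2 - 1*(-1) = -2 + 1 = -1)
X(n, 1/6)*u = (10 + 1/6 - 37)*(-1) = -161/6*(-1) = 161/6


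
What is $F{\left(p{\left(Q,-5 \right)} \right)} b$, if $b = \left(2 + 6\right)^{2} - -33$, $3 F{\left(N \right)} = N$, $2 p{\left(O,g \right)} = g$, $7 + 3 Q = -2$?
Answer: $- \frac{485}{6} \approx -80.833$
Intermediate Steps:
$Q = -3$ ($Q = - \frac{7}{3} + \frac{1}{3} \left(-2\right) = - \frac{7}{3} - \frac{2}{3} = -3$)
$p{\left(O,g \right)} = \frac{g}{2}$
$F{\left(N \right)} = \frac{N}{3}$
$b = 97$ ($b = 8^{2} + 33 = 64 + 33 = 97$)
$F{\left(p{\left(Q,-5 \right)} \right)} b = \frac{\frac{1}{2} \left(-5\right)}{3} \cdot 97 = \frac{1}{3} \left(- \frac{5}{2}\right) 97 = \left(- \frac{5}{6}\right) 97 = - \frac{485}{6}$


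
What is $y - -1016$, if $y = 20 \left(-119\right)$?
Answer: $-1364$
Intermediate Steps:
$y = -2380$
$y - -1016 = -2380 - -1016 = -2380 + 1016 = -1364$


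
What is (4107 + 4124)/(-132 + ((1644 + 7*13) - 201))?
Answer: 8231/1402 ≈ 5.8709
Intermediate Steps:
(4107 + 4124)/(-132 + ((1644 + 7*13) - 201)) = 8231/(-132 + ((1644 + 91) - 201)) = 8231/(-132 + (1735 - 201)) = 8231/(-132 + 1534) = 8231/1402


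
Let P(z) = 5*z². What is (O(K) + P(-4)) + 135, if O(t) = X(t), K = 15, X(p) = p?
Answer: 230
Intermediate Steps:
O(t) = t
(O(K) + P(-4)) + 135 = (15 + 5*(-4)²) + 135 = (15 + 5*16) + 135 = (15 + 80) + 135 = 95 + 135 = 230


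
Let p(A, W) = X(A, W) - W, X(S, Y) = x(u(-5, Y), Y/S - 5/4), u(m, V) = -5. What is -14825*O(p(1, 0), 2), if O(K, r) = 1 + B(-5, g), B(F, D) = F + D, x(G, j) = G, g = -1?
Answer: 74125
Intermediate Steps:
X(S, Y) = -5
B(F, D) = D + F
p(A, W) = -5 - W
O(K, r) = -5 (O(K, r) = 1 + (-1 - 5) = 1 - 6 = -5)
-14825*O(p(1, 0), 2) = -14825*(-5) = 74125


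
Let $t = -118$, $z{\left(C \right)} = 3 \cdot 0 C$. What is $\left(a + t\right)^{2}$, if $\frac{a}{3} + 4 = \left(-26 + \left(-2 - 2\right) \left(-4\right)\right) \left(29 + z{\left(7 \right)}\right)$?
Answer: $1000000$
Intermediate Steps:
$z{\left(C \right)} = 0$ ($z{\left(C \right)} = 0 C = 0$)
$a = -882$ ($a = -12 + 3 \left(-26 + \left(-2 - 2\right) \left(-4\right)\right) \left(29 + 0\right) = -12 + 3 \left(-26 - -16\right) 29 = -12 + 3 \left(-26 + 16\right) 29 = -12 + 3 \left(\left(-10\right) 29\right) = -12 + 3 \left(-290\right) = -12 - 870 = -882$)
$\left(a + t\right)^{2} = \left(-882 - 118\right)^{2} = \left(-1000\right)^{2} = 1000000$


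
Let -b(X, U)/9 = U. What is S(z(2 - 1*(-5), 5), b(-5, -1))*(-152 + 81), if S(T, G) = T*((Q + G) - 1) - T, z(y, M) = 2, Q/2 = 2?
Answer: -1562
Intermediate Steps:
b(X, U) = -9*U
Q = 4 (Q = 2*2 = 4)
S(T, G) = -T + T*(3 + G) (S(T, G) = T*((4 + G) - 1) - T = T*(3 + G) - T = -T + T*(3 + G))
S(z(2 - 1*(-5), 5), b(-5, -1))*(-152 + 81) = (2*(2 - 9*(-1)))*(-152 + 81) = (2*(2 + 9))*(-71) = (2*11)*(-71) = 22*(-71) = -1562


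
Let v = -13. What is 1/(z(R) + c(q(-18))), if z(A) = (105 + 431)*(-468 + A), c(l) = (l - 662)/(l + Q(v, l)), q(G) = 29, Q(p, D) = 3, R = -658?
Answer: -32/19313785 ≈ -1.6568e-6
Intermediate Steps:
c(l) = (-662 + l)/(3 + l) (c(l) = (l - 662)/(l + 3) = (-662 + l)/(3 + l))
z(A) = -250848 + 536*A (z(A) = 536*(-468 + A) = -250848 + 536*A)
1/(z(R) + c(q(-18))) = 1/((-250848 + 536*(-658)) + (-662 + 29)/(3 + 29)) = 1/((-250848 - 352688) - 633/32) = 1/(-603536 + (1/32)*(-633)) = 1/(-603536 - 633/32) = 1/(-19313785/32) = -32/19313785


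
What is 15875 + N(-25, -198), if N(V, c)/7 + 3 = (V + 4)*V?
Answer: 19529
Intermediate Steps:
N(V, c) = -21 + 7*V*(4 + V) (N(V, c) = -21 + 7*((V + 4)*V) = -21 + 7*((4 + V)*V) = -21 + 7*(V*(4 + V)) = -21 + 7*V*(4 + V))
15875 + N(-25, -198) = 15875 + (-21 + 7*(-25)² + 28*(-25)) = 15875 + (-21 + 7*625 - 700) = 15875 + (-21 + 4375 - 700) = 15875 + 3654 = 19529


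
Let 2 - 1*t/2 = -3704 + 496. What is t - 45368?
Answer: -38948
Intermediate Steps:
t = 6420 (t = 4 - 2*(-3704 + 496) = 4 - 2*(-3208) = 4 + 6416 = 6420)
t - 45368 = 6420 - 45368 = -38948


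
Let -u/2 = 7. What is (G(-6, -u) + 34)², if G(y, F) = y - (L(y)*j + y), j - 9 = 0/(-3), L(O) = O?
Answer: 7744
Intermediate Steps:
u = -14 (u = -2*7 = -14)
j = 9 (j = 9 + 0/(-3) = 9 + 0*(-⅓) = 9 + 0 = 9)
G(y, F) = -9*y (G(y, F) = y - (y*9 + y) = y - (9*y + y) = y - 10*y = -9*y)
(G(-6, -u) + 34)² = (-9*(-6) + 34)² = (54 + 34)² = 88² = 7744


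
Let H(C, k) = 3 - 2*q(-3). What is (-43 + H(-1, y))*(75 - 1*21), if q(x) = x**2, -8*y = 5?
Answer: -3132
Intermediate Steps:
y = -5/8 (y = -1/8*5 = -5/8 ≈ -0.62500)
H(C, k) = -15 (H(C, k) = 3 - 2*(-3)**2 = 3 - 2*9 = 3 - 18 = -15)
(-43 + H(-1, y))*(75 - 1*21) = (-43 - 15)*(75 - 1*21) = -58*(75 - 21) = -58*54 = -3132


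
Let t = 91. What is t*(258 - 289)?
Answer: -2821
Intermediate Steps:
t*(258 - 289) = 91*(258 - 289) = 91*(-31) = -2821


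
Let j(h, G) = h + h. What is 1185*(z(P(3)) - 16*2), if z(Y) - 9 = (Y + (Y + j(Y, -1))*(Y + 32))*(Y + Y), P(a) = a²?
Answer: 23777025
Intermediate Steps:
j(h, G) = 2*h
z(Y) = 9 + 2*Y*(Y + 3*Y*(32 + Y)) (z(Y) = 9 + (Y + (Y + 2*Y)*(Y + 32))*(Y + Y) = 9 + (Y + (3*Y)*(32 + Y))*(2*Y) = 9 + (Y + 3*Y*(32 + Y))*(2*Y) = 9 + 2*Y*(Y + 3*Y*(32 + Y)))
1185*(z(P(3)) - 16*2) = 1185*((9 + 6*(3²)³ + 194*(3²)²) - 16*2) = 1185*((9 + 6*9³ + 194*9²) - 32) = 1185*((9 + 6*729 + 194*81) - 32) = 1185*((9 + 4374 + 15714) - 32) = 1185*(20097 - 32) = 1185*20065 = 23777025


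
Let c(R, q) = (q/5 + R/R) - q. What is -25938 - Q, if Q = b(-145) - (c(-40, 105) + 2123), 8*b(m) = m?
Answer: -191039/8 ≈ -23880.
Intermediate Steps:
b(m) = m/8
c(R, q) = 1 - 4*q/5 (c(R, q) = (q*(⅕) + 1) - q = (q/5 + 1) - q = (1 + q/5) - q = 1 - 4*q/5)
Q = -16465/8 (Q = (⅛)*(-145) - ((1 - ⅘*105) + 2123) = -145/8 - ((1 - 84) + 2123) = -145/8 - (-83 + 2123) = -145/8 - 1*2040 = -145/8 - 2040 = -16465/8 ≈ -2058.1)
-25938 - Q = -25938 - 1*(-16465/8) = -25938 + 16465/8 = -191039/8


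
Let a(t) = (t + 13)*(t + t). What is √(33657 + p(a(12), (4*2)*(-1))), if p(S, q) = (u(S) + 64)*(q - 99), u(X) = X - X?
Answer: √26809 ≈ 163.73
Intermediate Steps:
a(t) = 2*t*(13 + t) (a(t) = (13 + t)*(2*t) = 2*t*(13 + t))
u(X) = 0
p(S, q) = -6336 + 64*q (p(S, q) = (0 + 64)*(q - 99) = 64*(-99 + q) = -6336 + 64*q)
√(33657 + p(a(12), (4*2)*(-1))) = √(33657 + (-6336 + 64*((4*2)*(-1)))) = √(33657 + (-6336 + 64*(8*(-1)))) = √(33657 + (-6336 + 64*(-8))) = √(33657 + (-6336 - 512)) = √(33657 - 6848) = √26809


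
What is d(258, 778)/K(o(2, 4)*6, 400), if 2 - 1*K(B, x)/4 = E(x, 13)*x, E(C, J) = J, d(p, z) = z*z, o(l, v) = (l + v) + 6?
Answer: -151321/5198 ≈ -29.111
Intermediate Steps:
o(l, v) = 6 + l + v
d(p, z) = z²
K(B, x) = 8 - 52*x
d(258, 778)/K(o(2, 4)*6, 400) = 778²/(8 - 52*400) = 605284/(8 - 20800) = 605284/(-20792) = 605284*(-1/20792) = -151321/5198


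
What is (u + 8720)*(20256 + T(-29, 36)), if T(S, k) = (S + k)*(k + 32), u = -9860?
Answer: -23634480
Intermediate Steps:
T(S, k) = (32 + k)*(S + k) (T(S, k) = (S + k)*(32 + k) = (32 + k)*(S + k))
(u + 8720)*(20256 + T(-29, 36)) = (-9860 + 8720)*(20256 + (36**2 + 32*(-29) + 32*36 - 29*36)) = -1140*(20256 + (1296 - 928 + 1152 - 1044)) = -1140*(20256 + 476) = -1140*20732 = -23634480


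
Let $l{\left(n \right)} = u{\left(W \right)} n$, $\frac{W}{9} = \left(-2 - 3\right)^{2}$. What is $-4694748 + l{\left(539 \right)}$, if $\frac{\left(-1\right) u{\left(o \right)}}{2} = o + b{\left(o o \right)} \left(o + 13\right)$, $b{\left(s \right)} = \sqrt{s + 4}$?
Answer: $-4937298 - 256564 \sqrt{50629} \approx -6.2666 \cdot 10^{7}$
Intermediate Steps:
$b{\left(s \right)} = \sqrt{4 + s}$
$W = 225$ ($W = 9 \left(-2 - 3\right)^{2} = 9 \left(-5\right)^{2} = 9 \cdot 25 = 225$)
$u{\left(o \right)} = - 2 o - 2 \sqrt{4 + o^{2}} \left(13 + o\right)$ ($u{\left(o \right)} = - 2 \left(o + \sqrt{4 + o o} \left(o + 13\right)\right) = - 2 \left(o + \sqrt{4 + o^{2}} \left(13 + o\right)\right) = - 2 o - 2 \sqrt{4 + o^{2}} \left(13 + o\right)$)
$l{\left(n \right)} = n \left(-450 - 476 \sqrt{50629}\right)$ ($l{\left(n \right)} = \left(- 26 \sqrt{4 + 225^{2}} - 450 - 450 \sqrt{4 + 225^{2}}\right) n = \left(- 26 \sqrt{4 + 50625} - 450 - 450 \sqrt{4 + 50625}\right) n = \left(- 26 \sqrt{50629} - 450 - 450 \sqrt{50629}\right) n = \left(-450 - 476 \sqrt{50629}\right) n = n \left(-450 - 476 \sqrt{50629}\right)$)
$-4694748 + l{\left(539 \right)} = -4694748 - 1078 \left(225 + 238 \sqrt{50629}\right) = -4694748 - \left(242550 + 256564 \sqrt{50629}\right) = -4937298 - 256564 \sqrt{50629}$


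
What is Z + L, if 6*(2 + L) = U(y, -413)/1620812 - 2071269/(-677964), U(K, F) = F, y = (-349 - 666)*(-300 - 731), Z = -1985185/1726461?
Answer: -104370037484222450/39523446775409751 ≈ -2.6407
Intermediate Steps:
Z = -1985185/1726461 (Z = -1985185*1/1726461 = -1985185/1726461 ≈ -1.1499)
y = 1046465 (y = -1015*(-1031) = 1046465)
L = -102389256145/68678261673 (L = -2 + (-413/1620812 - 2071269/(-677964))/6 = -2 + (-413*1/1620812 - 2071269*(-1/677964))/6 = -2 + (-413/1620812 + 690423/225988)/6 = -2 + (1/6)*(69934534402/22892753891) = -2 + 34967267201/68678261673 = -102389256145/68678261673 ≈ -1.4909)
Z + L = -1985185/1726461 - 102389256145/68678261673 = -104370037484222450/39523446775409751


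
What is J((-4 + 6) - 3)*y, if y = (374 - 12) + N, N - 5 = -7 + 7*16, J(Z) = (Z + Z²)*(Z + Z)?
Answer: 0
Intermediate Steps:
J(Z) = 2*Z*(Z + Z²) (J(Z) = (Z + Z²)*(2*Z) = 2*Z*(Z + Z²))
N = 110 (N = 5 + (-7 + 7*16) = 5 + (-7 + 112) = 5 + 105 = 110)
y = 472 (y = (374 - 12) + 110 = 362 + 110 = 472)
J((-4 + 6) - 3)*y = (2*((-4 + 6) - 3)²*(1 + ((-4 + 6) - 3)))*472 = (2*(2 - 3)²*(1 + (2 - 3)))*472 = (2*(-1)²*(1 - 1))*472 = (2*1*0)*472 = 0*472 = 0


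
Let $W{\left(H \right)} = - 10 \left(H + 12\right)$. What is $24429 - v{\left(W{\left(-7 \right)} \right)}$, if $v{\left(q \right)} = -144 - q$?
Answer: $24523$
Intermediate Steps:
$W{\left(H \right)} = -120 - 10 H$ ($W{\left(H \right)} = - 10 \left(12 + H\right) = -120 - 10 H$)
$24429 - v{\left(W{\left(-7 \right)} \right)} = 24429 - \left(-144 - \left(-120 - -70\right)\right) = 24429 - \left(-144 - \left(-120 + 70\right)\right) = 24429 - \left(-144 - -50\right) = 24429 - \left(-144 + 50\right) = 24429 - -94 = 24429 + 94 = 24523$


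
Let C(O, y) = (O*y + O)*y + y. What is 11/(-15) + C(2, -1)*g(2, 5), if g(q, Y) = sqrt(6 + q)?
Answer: -11/15 - 2*sqrt(2) ≈ -3.5618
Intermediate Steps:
C(O, y) = y + y*(O + O*y) (C(O, y) = (O + O*y)*y + y = y*(O + O*y) + y = y + y*(O + O*y))
11/(-15) + C(2, -1)*g(2, 5) = 11/(-15) + (-(1 + 2 + 2*(-1)))*sqrt(6 + 2) = 11*(-1/15) + (-(1 + 2 - 2))*sqrt(8) = -11/15 + (-1*1)*(2*sqrt(2)) = -11/15 - 2*sqrt(2)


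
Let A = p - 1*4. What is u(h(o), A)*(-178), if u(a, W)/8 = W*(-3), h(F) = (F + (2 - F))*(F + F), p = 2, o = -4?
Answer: -8544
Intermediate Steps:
h(F) = 4*F (h(F) = 2*(2*F) = 4*F)
A = -2 (A = 2 - 1*4 = 2 - 4 = -2)
u(a, W) = -24*W (u(a, W) = 8*(W*(-3)) = 8*(-3*W) = -24*W)
u(h(o), A)*(-178) = -24*(-2)*(-178) = 48*(-178) = -8544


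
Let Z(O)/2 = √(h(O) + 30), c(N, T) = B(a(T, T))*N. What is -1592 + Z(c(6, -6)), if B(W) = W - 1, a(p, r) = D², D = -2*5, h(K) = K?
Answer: -1592 + 8*√39 ≈ -1542.0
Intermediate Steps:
D = -10
a(p, r) = 100 (a(p, r) = (-10)² = 100)
B(W) = -1 + W
c(N, T) = 99*N (c(N, T) = (-1 + 100)*N = 99*N)
Z(O) = 2*√(30 + O) (Z(O) = 2*√(O + 30) = 2*√(30 + O))
-1592 + Z(c(6, -6)) = -1592 + 2*√(30 + 99*6) = -1592 + 2*√(30 + 594) = -1592 + 2*√624 = -1592 + 2*(4*√39) = -1592 + 8*√39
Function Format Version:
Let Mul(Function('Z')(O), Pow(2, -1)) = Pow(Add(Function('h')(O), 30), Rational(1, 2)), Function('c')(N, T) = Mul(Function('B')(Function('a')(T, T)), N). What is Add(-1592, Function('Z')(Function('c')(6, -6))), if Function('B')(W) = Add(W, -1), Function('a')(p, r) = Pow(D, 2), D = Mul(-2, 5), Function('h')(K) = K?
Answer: Add(-1592, Mul(8, Pow(39, Rational(1, 2)))) ≈ -1542.0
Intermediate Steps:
D = -10
Function('a')(p, r) = 100 (Function('a')(p, r) = Pow(-10, 2) = 100)
Function('B')(W) = Add(-1, W)
Function('c')(N, T) = Mul(99, N) (Function('c')(N, T) = Mul(Add(-1, 100), N) = Mul(99, N))
Function('Z')(O) = Mul(2, Pow(Add(30, O), Rational(1, 2))) (Function('Z')(O) = Mul(2, Pow(Add(O, 30), Rational(1, 2))) = Mul(2, Pow(Add(30, O), Rational(1, 2))))
Add(-1592, Function('Z')(Function('c')(6, -6))) = Add(-1592, Mul(2, Pow(Add(30, Mul(99, 6)), Rational(1, 2)))) = Add(-1592, Mul(2, Pow(Add(30, 594), Rational(1, 2)))) = Add(-1592, Mul(2, Pow(624, Rational(1, 2)))) = Add(-1592, Mul(2, Mul(4, Pow(39, Rational(1, 2))))) = Add(-1592, Mul(8, Pow(39, Rational(1, 2))))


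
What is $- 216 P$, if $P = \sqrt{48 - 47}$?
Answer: $-216$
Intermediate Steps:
$P = 1$ ($P = \sqrt{1} = 1$)
$- 216 P = \left(-216\right) 1 = -216$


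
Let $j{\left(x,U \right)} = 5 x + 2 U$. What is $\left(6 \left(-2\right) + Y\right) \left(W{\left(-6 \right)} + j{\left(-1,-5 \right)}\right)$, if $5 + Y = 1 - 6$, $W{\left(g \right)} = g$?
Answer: $462$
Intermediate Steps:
$j{\left(x,U \right)} = 2 U + 5 x$
$Y = -10$ ($Y = -5 + \left(1 - 6\right) = -5 - 5 = -10$)
$\left(6 \left(-2\right) + Y\right) \left(W{\left(-6 \right)} + j{\left(-1,-5 \right)}\right) = \left(6 \left(-2\right) - 10\right) \left(-6 + \left(2 \left(-5\right) + 5 \left(-1\right)\right)\right) = \left(-12 - 10\right) \left(-6 - 15\right) = - 22 \left(-6 - 15\right) = \left(-22\right) \left(-21\right) = 462$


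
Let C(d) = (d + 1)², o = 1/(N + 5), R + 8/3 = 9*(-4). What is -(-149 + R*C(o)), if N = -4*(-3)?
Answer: 55589/289 ≈ 192.35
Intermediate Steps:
N = 12
R = -116/3 (R = -8/3 + 9*(-4) = -8/3 - 36 = -116/3 ≈ -38.667)
o = 1/17 (o = 1/(12 + 5) = 1/17 ≈ 0.058824)
C(d) = (1 + d)²
-(-149 + R*C(o)) = -(-149 - 116*(1 + 1/17)²/3) = -(-149 - 116*(18/17)²/3) = -(-149 - 116/3*324/289) = -(-149 - 12528/289) = -1*(-55589/289) = 55589/289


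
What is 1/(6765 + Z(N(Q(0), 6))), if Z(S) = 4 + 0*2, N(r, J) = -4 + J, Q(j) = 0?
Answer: 1/6769 ≈ 0.00014773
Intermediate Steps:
Z(S) = 4 (Z(S) = 4 + 0 = 4)
1/(6765 + Z(N(Q(0), 6))) = 1/(6765 + 4) = 1/6769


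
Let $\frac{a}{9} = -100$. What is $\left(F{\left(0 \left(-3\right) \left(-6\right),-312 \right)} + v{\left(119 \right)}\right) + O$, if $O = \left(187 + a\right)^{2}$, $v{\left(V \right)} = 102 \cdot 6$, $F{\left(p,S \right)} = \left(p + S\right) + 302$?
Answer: $508971$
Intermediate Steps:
$a = -900$ ($a = 9 \left(-100\right) = -900$)
$F{\left(p,S \right)} = 302 + S + p$ ($F{\left(p,S \right)} = \left(S + p\right) + 302 = 302 + S + p$)
$v{\left(V \right)} = 612$
$O = 508369$ ($O = \left(187 - 900\right)^{2} = \left(-713\right)^{2} = 508369$)
$\left(F{\left(0 \left(-3\right) \left(-6\right),-312 \right)} + v{\left(119 \right)}\right) + O = \left(\left(302 - 312 + 0 \left(-3\right) \left(-6\right)\right) + 612\right) + 508369 = \left(\left(302 - 312 + 0 \left(-6\right)\right) + 612\right) + 508369 = \left(\left(302 - 312 + 0\right) + 612\right) + 508369 = \left(-10 + 612\right) + 508369 = 602 + 508369 = 508971$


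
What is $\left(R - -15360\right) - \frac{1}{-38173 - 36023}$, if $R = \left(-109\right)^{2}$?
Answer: $\frac{2021173237}{74196} \approx 27241.0$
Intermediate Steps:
$R = 11881$
$\left(R - -15360\right) - \frac{1}{-38173 - 36023} = \left(11881 - -15360\right) - \frac{1}{-38173 - 36023} = \left(11881 + 15360\right) - \frac{1}{-74196} = 27241 - - \frac{1}{74196} = 27241 + \frac{1}{74196} = \frac{2021173237}{74196}$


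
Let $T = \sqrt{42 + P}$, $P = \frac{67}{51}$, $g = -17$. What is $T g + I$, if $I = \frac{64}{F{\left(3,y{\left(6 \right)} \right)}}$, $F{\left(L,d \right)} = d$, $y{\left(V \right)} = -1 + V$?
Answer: $\frac{64}{5} - \frac{47 \sqrt{51}}{3} \approx -99.082$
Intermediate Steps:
$P = \frac{67}{51}$ ($P = 67 \cdot \frac{1}{51} = \frac{67}{51} \approx 1.3137$)
$I = \frac{64}{5}$ ($I = \frac{64}{-1 + 6} = \frac{64}{5} \approx 12.8$)
$T = \frac{47 \sqrt{51}}{51}$ ($T = \sqrt{42 + \frac{67}{51}} = \sqrt{\frac{2209}{51}} = \frac{47 \sqrt{51}}{51} \approx 6.5813$)
$T g + I = \frac{47 \sqrt{51}}{51} \left(-17\right) + \frac{64}{5} = - \frac{47 \sqrt{51}}{3} + \frac{64}{5} = \frac{64}{5} - \frac{47 \sqrt{51}}{3}$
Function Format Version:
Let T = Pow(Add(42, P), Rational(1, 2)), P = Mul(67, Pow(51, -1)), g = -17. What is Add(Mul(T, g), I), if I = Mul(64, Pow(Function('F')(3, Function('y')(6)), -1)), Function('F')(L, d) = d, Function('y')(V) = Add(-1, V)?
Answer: Add(Rational(64, 5), Mul(Rational(-47, 3), Pow(51, Rational(1, 2)))) ≈ -99.082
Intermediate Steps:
P = Rational(67, 51) (P = Mul(67, Rational(1, 51)) = Rational(67, 51) ≈ 1.3137)
I = Rational(64, 5) (I = Mul(64, Pow(Add(-1, 6), -1)) = Mul(64, Pow(5, -1)) = Mul(64, Rational(1, 5)) = Rational(64, 5) ≈ 12.800)
T = Mul(Rational(47, 51), Pow(51, Rational(1, 2))) (T = Pow(Add(42, Rational(67, 51)), Rational(1, 2)) = Pow(Rational(2209, 51), Rational(1, 2)) = Mul(Rational(47, 51), Pow(51, Rational(1, 2))) ≈ 6.5813)
Add(Mul(T, g), I) = Add(Mul(Mul(Rational(47, 51), Pow(51, Rational(1, 2))), -17), Rational(64, 5)) = Add(Mul(Rational(-47, 3), Pow(51, Rational(1, 2))), Rational(64, 5)) = Add(Rational(64, 5), Mul(Rational(-47, 3), Pow(51, Rational(1, 2))))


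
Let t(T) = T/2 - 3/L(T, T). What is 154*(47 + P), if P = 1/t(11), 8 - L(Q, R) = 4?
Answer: 138138/19 ≈ 7270.4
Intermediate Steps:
L(Q, R) = 4 (L(Q, R) = 8 - 1*4 = 8 - 4 = 4)
t(T) = -3/4 + T/2 (t(T) = T/2 - 3/4 = -3/4 + T/2)
P = 4/19 (P = 1/(-3/4 + (1/2)*11) = 1/(-3/4 + 11/2) = 1/(19/4) = 4/19 ≈ 0.21053)
154*(47 + P) = 154*(47 + 4/19) = 154*(897/19) = 138138/19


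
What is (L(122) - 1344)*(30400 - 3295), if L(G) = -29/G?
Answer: -4445138685/122 ≈ -3.6436e+7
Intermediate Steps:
(L(122) - 1344)*(30400 - 3295) = (-29/122 - 1344)*(30400 - 3295) = (-29*1/122 - 1344)*27105 = (-29/122 - 1344)*27105 = -163997/122*27105 = -4445138685/122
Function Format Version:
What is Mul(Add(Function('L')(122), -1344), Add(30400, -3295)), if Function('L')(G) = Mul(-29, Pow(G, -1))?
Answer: Rational(-4445138685, 122) ≈ -3.6436e+7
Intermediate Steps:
Mul(Add(Function('L')(122), -1344), Add(30400, -3295)) = Mul(Add(Mul(-29, Pow(122, -1)), -1344), Add(30400, -3295)) = Mul(Add(Mul(-29, Rational(1, 122)), -1344), 27105) = Mul(Add(Rational(-29, 122), -1344), 27105) = Mul(Rational(-163997, 122), 27105) = Rational(-4445138685, 122)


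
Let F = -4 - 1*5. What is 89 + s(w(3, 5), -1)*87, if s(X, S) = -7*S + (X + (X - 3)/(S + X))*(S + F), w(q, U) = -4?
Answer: 2960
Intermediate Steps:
F = -9 (F = -4 - 5 = -9)
s(X, S) = -7*S + (-9 + S)*(X + (-3 + X)/(S + X)) (s(X, S) = -7*S + (X + (X - 3)/(S + X))*(S - 9) = -7*S + (X + (-3 + X)/(S + X))*(-9 + S) = -7*S + (-9 + S)*(X + (-3 + X)/(S + X)))
89 + s(w(3, 5), -1)*87 = 89 + ((27 - 9*(-4) - 9*(-4)² - 7*(-1)² - 3*(-1) - 1*(-4)² - 4*(-1)² - 15*(-1)*(-4))/(-1 - 4))*87 = 89 + ((27 + 36 - 9*16 - 7*1 + 3 - 1*16 - 4*1 - 60)/(-5))*87 = 89 - (27 + 36 - 144 - 7 + 3 - 16 - 4 - 60)/5*87 = 89 - ⅕*(-165)*87 = 89 + 33*87 = 89 + 2871 = 2960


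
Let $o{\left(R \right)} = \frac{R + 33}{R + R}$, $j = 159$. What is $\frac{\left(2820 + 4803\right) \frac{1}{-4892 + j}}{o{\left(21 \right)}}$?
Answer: $- \frac{5929}{4733} \approx -1.2527$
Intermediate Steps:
$o{\left(R \right)} = \frac{33 + R}{2 R}$
$\frac{\left(2820 + 4803\right) \frac{1}{-4892 + j}}{o{\left(21 \right)}} = \frac{\left(2820 + 4803\right) \frac{1}{-4892 + 159}}{\frac{1}{2} \cdot \frac{1}{21} \left(33 + 21\right)} = \frac{7623 \frac{1}{-4733}}{\frac{1}{2} \cdot \frac{1}{21} \cdot 54} = \frac{7623 \left(- \frac{1}{4733}\right)}{\frac{9}{7}} = \left(- \frac{7623}{4733}\right) \frac{7}{9} = - \frac{5929}{4733}$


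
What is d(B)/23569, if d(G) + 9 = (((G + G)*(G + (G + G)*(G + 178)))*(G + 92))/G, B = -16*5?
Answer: -378249/23569 ≈ -16.049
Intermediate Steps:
B = -80
d(G) = -9 + 2*(92 + G)*(G + 2*G*(178 + G)) (d(G) = -9 + (((G + G)*(G + (G + G)*(G + 178)))*(G + 92))/G = -9 + (((2*G)*(G + (2*G)*(178 + G)))*(92 + G))/G = -9 + (((2*G)*(G + 2*G*(178 + G)))*(92 + G))/G = -9 + ((2*G*(G + 2*G*(178 + G)))*(92 + G))/G = -9 + (2*G*(92 + G)*(G + 2*G*(178 + G)))/G = -9 + 2*(92 + G)*(G + 2*G*(178 + G)))
d(B)/23569 = (-9 + 4*(-80)³ + 1082*(-80)² + 65688*(-80))/23569 = (-9 + 4*(-512000) + 1082*6400 - 5255040)*(1/23569) = (-9 - 2048000 + 6924800 - 5255040)*(1/23569) = -378249*1/23569 = -378249/23569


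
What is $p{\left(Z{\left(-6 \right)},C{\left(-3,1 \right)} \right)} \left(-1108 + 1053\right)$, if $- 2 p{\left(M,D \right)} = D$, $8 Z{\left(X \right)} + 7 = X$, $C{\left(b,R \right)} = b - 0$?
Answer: $- \frac{165}{2} \approx -82.5$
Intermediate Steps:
$C{\left(b,R \right)} = b$ ($C{\left(b,R \right)} = b + 0 = b$)
$Z{\left(X \right)} = - \frac{7}{8} + \frac{X}{8}$
$p{\left(M,D \right)} = - \frac{D}{2}$
$p{\left(Z{\left(-6 \right)},C{\left(-3,1 \right)} \right)} \left(-1108 + 1053\right) = \left(- \frac{1}{2}\right) \left(-3\right) \left(-1108 + 1053\right) = \frac{3}{2} \left(-55\right) = - \frac{165}{2}$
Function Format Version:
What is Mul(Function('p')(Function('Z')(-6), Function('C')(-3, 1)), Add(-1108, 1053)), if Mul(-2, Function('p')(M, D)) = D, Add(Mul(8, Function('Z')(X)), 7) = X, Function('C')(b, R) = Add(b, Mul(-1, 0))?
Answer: Rational(-165, 2) ≈ -82.500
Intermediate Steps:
Function('C')(b, R) = b (Function('C')(b, R) = Add(b, 0) = b)
Function('Z')(X) = Add(Rational(-7, 8), Mul(Rational(1, 8), X))
Function('p')(M, D) = Mul(Rational(-1, 2), D)
Mul(Function('p')(Function('Z')(-6), Function('C')(-3, 1)), Add(-1108, 1053)) = Mul(Mul(Rational(-1, 2), -3), Add(-1108, 1053)) = Mul(Rational(3, 2), -55) = Rational(-165, 2)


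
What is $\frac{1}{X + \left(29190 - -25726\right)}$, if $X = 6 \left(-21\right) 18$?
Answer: $\frac{1}{52648} \approx 1.8994 \cdot 10^{-5}$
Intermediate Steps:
$X = -2268$ ($X = \left(-126\right) 18 = -2268$)
$\frac{1}{X + \left(29190 - -25726\right)} = \frac{1}{-2268 + \left(29190 - -25726\right)} = \frac{1}{-2268 + \left(29190 + 25726\right)} = \frac{1}{-2268 + 54916} = \frac{1}{52648}$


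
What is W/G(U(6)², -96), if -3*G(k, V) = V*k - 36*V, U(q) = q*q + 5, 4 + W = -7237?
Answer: -7241/52640 ≈ -0.13756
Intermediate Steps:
W = -7241 (W = -4 - 7237 = -7241)
U(q) = 5 + q² (U(q) = q² + 5 = 5 + q²)
G(k, V) = 12*V - V*k/3 (G(k, V) = -(V*k - 36*V)/3 = -(-36*V + V*k)/3 = 12*V - V*k/3)
W/G(U(6)², -96) = -7241*(-1/(32*(36 - (5 + 6²)²))) = -7241*(-1/(32*(36 - (5 + 36)²))) = -7241*(-1/(32*(36 - 1*41²))) = -7241*(-1/(32*(36 - 1*1681))) = -7241*(-1/(32*(36 - 1681))) = -7241/((⅓)*(-96)*(-1645)) = -7241/52640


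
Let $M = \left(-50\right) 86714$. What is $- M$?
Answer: $4335700$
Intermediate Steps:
$M = -4335700$
$- M = \left(-1\right) \left(-4335700\right) = 4335700$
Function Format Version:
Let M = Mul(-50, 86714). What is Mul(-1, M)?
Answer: 4335700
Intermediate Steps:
M = -4335700
Mul(-1, M) = Mul(-1, -4335700) = 4335700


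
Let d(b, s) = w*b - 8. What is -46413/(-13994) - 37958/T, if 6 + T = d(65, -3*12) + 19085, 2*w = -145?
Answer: 270473617/401865698 ≈ 0.67305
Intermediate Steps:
w = -145/2 (w = (½)*(-145) = -145/2 ≈ -72.500)
d(b, s) = -8 - 145*b/2 (d(b, s) = -145*b/2 - 8 = -8 - 145*b/2)
T = 28717/2 (T = -6 + ((-8 - 145/2*65) + 19085) = -6 + ((-8 - 9425/2) + 19085) = -6 + (-9441/2 + 19085) = -6 + 28729/2 = 28717/2 ≈ 14359.)
-46413/(-13994) - 37958/T = -46413/(-13994) - 37958/28717/2 = -46413*(-1/13994) - 37958*2/28717 = 46413/13994 - 75916/28717 = 270473617/401865698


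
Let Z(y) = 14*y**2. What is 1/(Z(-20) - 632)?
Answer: 1/4968 ≈ 0.00020129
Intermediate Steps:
1/(Z(-20) - 632) = 1/(14*(-20)**2 - 632) = 1/(14*400 - 632) = 1/(5600 - 632) = 1/4968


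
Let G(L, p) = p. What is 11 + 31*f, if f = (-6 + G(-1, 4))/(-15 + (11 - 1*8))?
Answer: 97/6 ≈ 16.167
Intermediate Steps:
f = ⅙ (f = (-6 + 4)/(-15 + (11 - 1*8)) = -2/(-15 + (11 - 8)) = -2/(-15 + 3) = -2/(-12) = -2*(-1/12) = ⅙ ≈ 0.16667)
11 + 31*f = 11 + 31*(⅙) = 11 + 31/6 = 97/6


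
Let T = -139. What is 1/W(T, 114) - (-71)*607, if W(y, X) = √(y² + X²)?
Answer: 43097 + √32317/32317 ≈ 43097.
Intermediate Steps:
W(y, X) = √(X² + y²)
1/W(T, 114) - (-71)*607 = 1/(√(114² + (-139)²)) - (-71)*607 = 1/(√(12996 + 19321)) - 1*(-43097) = 1/(√32317) + 43097 = √32317/32317 + 43097 = 43097 + √32317/32317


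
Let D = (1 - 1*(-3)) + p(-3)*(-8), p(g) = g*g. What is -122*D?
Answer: 8296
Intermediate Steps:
p(g) = g²
D = -68 (D = (1 - 1*(-3)) + (-3)²*(-8) = (1 + 3) + 9*(-8) = 4 - 72 = -68)
-122*D = -122*(-68) = 8296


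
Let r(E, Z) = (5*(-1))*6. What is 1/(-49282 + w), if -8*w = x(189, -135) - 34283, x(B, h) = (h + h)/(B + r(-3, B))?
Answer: -424/19078479 ≈ -2.2224e-5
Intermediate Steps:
r(E, Z) = -30 (r(E, Z) = -5*6 = -30)
x(B, h) = 2*h/(-30 + B) (x(B, h) = (h + h)/(B - 30) = (2*h)/(-30 + B) = 2*h/(-30 + B))
w = 1817089/424 (w = -(2*(-135)/(-30 + 189) - 34283)/8 = -(2*(-135)/159 - 34283)/8 = -(2*(-135)*(1/159) - 34283)/8 = -(-90/53 - 34283)/8 = -⅛*(-1817089/53) = 1817089/424 ≈ 4285.6)
1/(-49282 + w) = 1/(-49282 + 1817089/424) = 1/(-19078479/424) = -424/19078479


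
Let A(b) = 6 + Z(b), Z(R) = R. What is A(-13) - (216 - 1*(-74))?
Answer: -297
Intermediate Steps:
A(b) = 6 + b
A(-13) - (216 - 1*(-74)) = (6 - 13) - (216 - 1*(-74)) = -7 - (216 + 74) = -7 - 1*290 = -7 - 290 = -297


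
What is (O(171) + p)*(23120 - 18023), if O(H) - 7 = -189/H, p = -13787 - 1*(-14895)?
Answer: 107872908/19 ≈ 5.6775e+6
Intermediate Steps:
p = 1108 (p = -13787 + 14895 = 1108)
O(H) = 7 - 189/H
(O(171) + p)*(23120 - 18023) = ((7 - 189/171) + 1108)*(23120 - 18023) = ((7 - 189*1/171) + 1108)*5097 = ((7 - 21/19) + 1108)*5097 = (112/19 + 1108)*5097 = (21164/19)*5097 = 107872908/19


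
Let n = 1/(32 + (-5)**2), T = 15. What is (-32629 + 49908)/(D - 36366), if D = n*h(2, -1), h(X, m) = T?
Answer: -328301/690949 ≈ -0.47514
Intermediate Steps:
h(X, m) = 15
n = 1/57 (n = 1/(32 + 25) = 1/57 ≈ 0.017544)
D = 5/19 (D = (1/57)*15 = 5/19 ≈ 0.26316)
(-32629 + 49908)/(D - 36366) = (-32629 + 49908)/(5/19 - 36366) = 17279/(-690949/19) = 17279*(-19/690949) = -328301/690949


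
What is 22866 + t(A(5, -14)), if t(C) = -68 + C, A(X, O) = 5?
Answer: 22803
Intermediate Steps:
22866 + t(A(5, -14)) = 22866 + (-68 + 5) = 22866 - 63 = 22803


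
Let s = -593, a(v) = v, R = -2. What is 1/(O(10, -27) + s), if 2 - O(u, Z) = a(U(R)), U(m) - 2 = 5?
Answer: -1/598 ≈ -0.0016722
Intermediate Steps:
U(m) = 7 (U(m) = 2 + 5 = 7)
O(u, Z) = -5 (O(u, Z) = 2 - 1*7 = 2 - 7 = -5)
1/(O(10, -27) + s) = 1/(-5 - 593) = 1/(-598) = -1/598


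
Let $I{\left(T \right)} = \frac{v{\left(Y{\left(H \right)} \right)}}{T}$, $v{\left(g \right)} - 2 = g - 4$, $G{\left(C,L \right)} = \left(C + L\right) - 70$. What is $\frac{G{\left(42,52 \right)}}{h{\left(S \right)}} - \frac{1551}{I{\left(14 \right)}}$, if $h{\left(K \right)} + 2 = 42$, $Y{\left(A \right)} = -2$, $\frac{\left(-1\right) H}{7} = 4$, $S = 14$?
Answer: $\frac{54291}{10} \approx 5429.1$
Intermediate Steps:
$H = -28$ ($H = \left(-7\right) 4 = -28$)
$h{\left(K \right)} = 40$ ($h{\left(K \right)} = -2 + 42 = 40$)
$G{\left(C,L \right)} = -70 + C + L$
$v{\left(g \right)} = -2 + g$ ($v{\left(g \right)} = 2 + \left(g - 4\right) = 2 + \left(-4 + g\right) = -2 + g$)
$I{\left(T \right)} = - \frac{4}{T}$ ($I{\left(T \right)} = \frac{-2 - 2}{T} = - \frac{4}{T}$)
$\frac{G{\left(42,52 \right)}}{h{\left(S \right)}} - \frac{1551}{I{\left(14 \right)}} = \frac{-70 + 42 + 52}{40} - \frac{1551}{\left(-4\right) \frac{1}{14}} = 24 \cdot \frac{1}{40} - \frac{1551}{\left(-4\right) \frac{1}{14}} = \frac{3}{5} - \frac{1551}{- \frac{2}{7}} = \frac{3}{5} - - \frac{10857}{2} = \frac{3}{5} + \frac{10857}{2} = \frac{54291}{10}$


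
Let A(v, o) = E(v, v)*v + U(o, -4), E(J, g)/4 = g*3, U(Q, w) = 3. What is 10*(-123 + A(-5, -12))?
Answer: 1800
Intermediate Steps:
E(J, g) = 12*g (E(J, g) = 4*(g*3) = 4*(3*g) = 12*g)
A(v, o) = 3 + 12*v² (A(v, o) = (12*v)*v + 3 = 12*v² + 3 = 3 + 12*v²)
10*(-123 + A(-5, -12)) = 10*(-123 + (3 + 12*(-5)²)) = 10*(-123 + (3 + 12*25)) = 10*(-123 + (3 + 300)) = 10*(-123 + 303) = 10*180 = 1800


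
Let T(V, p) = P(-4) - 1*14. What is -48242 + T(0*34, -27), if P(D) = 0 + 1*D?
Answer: -48260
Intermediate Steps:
P(D) = D (P(D) = 0 + D = D)
T(V, p) = -18 (T(V, p) = -4 - 1*14 = -4 - 14 = -18)
-48242 + T(0*34, -27) = -48242 - 18 = -48260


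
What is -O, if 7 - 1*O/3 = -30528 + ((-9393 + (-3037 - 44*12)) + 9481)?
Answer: -102036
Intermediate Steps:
O = 102036 (O = 21 - 3*(-30528 + ((-9393 + (-3037 - 44*12)) + 9481)) = 21 - 3*(-30528 + ((-9393 + (-3037 - 1*528)) + 9481)) = 21 - 3*(-30528 + ((-9393 + (-3037 - 528)) + 9481)) = 21 - 3*(-30528 + ((-9393 - 3565) + 9481)) = 21 - 3*(-30528 + (-12958 + 9481)) = 21 - 3*(-30528 - 3477) = 21 - 3*(-34005) = 21 + 102015 = 102036)
-O = -1*102036 = -102036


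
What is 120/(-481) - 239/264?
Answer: -146639/126984 ≈ -1.1548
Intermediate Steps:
120/(-481) - 239/264 = 120*(-1/481) - 239*1/264 = -120/481 - 239/264 = -146639/126984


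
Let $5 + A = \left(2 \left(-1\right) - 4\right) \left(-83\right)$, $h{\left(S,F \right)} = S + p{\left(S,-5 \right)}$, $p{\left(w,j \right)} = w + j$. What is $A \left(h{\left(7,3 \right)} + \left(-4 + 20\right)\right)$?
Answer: $12325$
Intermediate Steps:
$p{\left(w,j \right)} = j + w$
$h{\left(S,F \right)} = -5 + 2 S$ ($h{\left(S,F \right)} = S + \left(-5 + S\right) = -5 + 2 S$)
$A = 493$ ($A = -5 + \left(2 \left(-1\right) - 4\right) \left(-83\right) = -5 + \left(-2 - 4\right) \left(-83\right) = -5 - -498 = -5 + 498 = 493$)
$A \left(h{\left(7,3 \right)} + \left(-4 + 20\right)\right) = 493 \left(\left(-5 + 2 \cdot 7\right) + \left(-4 + 20\right)\right) = 493 \left(\left(-5 + 14\right) + 16\right) = 493 \left(9 + 16\right) = 493 \cdot 25 = 12325$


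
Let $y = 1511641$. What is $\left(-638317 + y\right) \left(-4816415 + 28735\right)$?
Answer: $-4181195848320$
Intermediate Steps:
$\left(-638317 + y\right) \left(-4816415 + 28735\right) = \left(-638317 + 1511641\right) \left(-4816415 + 28735\right) = 873324 \left(-4787680\right) = -4181195848320$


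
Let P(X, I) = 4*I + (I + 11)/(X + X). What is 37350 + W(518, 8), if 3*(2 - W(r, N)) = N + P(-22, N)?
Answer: 4928723/132 ≈ 37339.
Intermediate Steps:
P(X, I) = 4*I + (11 + I)/(2*X) (P(X, I) = 4*I + (11 + I)/((2*X)) = 4*I + (11 + I)*(1/(2*X)) = 4*I + (11 + I)/(2*X))
W(r, N) = 25/12 - 73*N/44 (W(r, N) = 2 - (N + (1/2)*(11 + N + 8*N*(-22))/(-22))/3 = 2 - (N + (1/2)*(-1/22)*(11 + N - 176*N))/3 = 2 - (N + (1/2)*(-1/22)*(11 - 175*N))/3 = 2 - (N + (-1/4 + 175*N/44))/3 = 2 - (-1/4 + 219*N/44)/3 = 2 + (1/12 - 73*N/44) = 25/12 - 73*N/44)
37350 + W(518, 8) = 37350 + (25/12 - 73/44*8) = 37350 + (25/12 - 146/11) = 37350 - 1477/132 = 4928723/132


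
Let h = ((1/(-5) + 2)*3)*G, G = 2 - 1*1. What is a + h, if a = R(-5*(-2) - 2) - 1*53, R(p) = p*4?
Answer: -78/5 ≈ -15.600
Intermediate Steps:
R(p) = 4*p
G = 1 (G = 2 - 1 = 1)
h = 27/5 (h = ((1/(-5) + 2)*3)*1 = ((-1/5 + 2)*3)*1 = ((9/5)*3)*1 = (27/5)*1 = 27/5 ≈ 5.4000)
a = -21 (a = 4*(-5*(-2) - 2) - 1*53 = 4*(10 - 2) - 53 = 4*8 - 53 = 32 - 53 = -21)
a + h = -21 + 27/5 = -78/5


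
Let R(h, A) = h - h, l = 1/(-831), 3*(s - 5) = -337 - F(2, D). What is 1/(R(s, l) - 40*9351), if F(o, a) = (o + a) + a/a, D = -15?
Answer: -1/374040 ≈ -2.6735e-6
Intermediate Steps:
F(o, a) = 1 + a + o (F(o, a) = (a + o) + 1 = 1 + a + o)
s = -310/3 (s = 5 + (-337 - (1 - 15 + 2))/3 = 5 + (-337 - 1*(-12))/3 = 5 + (-337 + 12)/3 = 5 + (1/3)*(-325) = 5 - 325/3 = -310/3 ≈ -103.33)
l = -1/831 ≈ -0.0012034
R(h, A) = 0
1/(R(s, l) - 40*9351) = 1/(0 - 40*9351) = 1/(0 - 374040) = 1/(-374040) = -1/374040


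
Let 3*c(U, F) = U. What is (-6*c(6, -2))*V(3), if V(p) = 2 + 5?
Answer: -84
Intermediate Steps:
V(p) = 7
c(U, F) = U/3
(-6*c(6, -2))*V(3) = -2*6*7 = -6*2*7 = -12*7 = -84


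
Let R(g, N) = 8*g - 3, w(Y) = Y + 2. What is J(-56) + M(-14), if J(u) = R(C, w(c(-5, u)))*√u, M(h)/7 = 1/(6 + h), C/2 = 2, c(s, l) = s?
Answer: -7/8 + 58*I*√14 ≈ -0.875 + 217.02*I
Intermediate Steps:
w(Y) = 2 + Y
C = 4 (C = 2*2 = 4)
M(h) = 7/(6 + h)
R(g, N) = -3 + 8*g
J(u) = 29*√u (J(u) = (-3 + 8*4)*√u = (-3 + 32)*√u = 29*√u)
J(-56) + M(-14) = 29*√(-56) + 7/(6 - 14) = 29*(2*I*√14) + 7/(-8) = 58*I*√14 + 7*(-⅛) = 58*I*√14 - 7/8 = -7/8 + 58*I*√14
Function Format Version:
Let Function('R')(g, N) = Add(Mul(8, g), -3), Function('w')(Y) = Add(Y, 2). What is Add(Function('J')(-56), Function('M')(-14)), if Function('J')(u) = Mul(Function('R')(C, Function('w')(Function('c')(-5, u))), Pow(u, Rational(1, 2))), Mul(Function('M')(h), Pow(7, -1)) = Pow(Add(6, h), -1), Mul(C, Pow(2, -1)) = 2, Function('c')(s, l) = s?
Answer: Add(Rational(-7, 8), Mul(58, I, Pow(14, Rational(1, 2)))) ≈ Add(-0.87500, Mul(217.02, I))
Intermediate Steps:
Function('w')(Y) = Add(2, Y)
C = 4 (C = Mul(2, 2) = 4)
Function('M')(h) = Mul(7, Pow(Add(6, h), -1))
Function('R')(g, N) = Add(-3, Mul(8, g))
Function('J')(u) = Mul(29, Pow(u, Rational(1, 2))) (Function('J')(u) = Mul(Add(-3, Mul(8, 4)), Pow(u, Rational(1, 2))) = Mul(Add(-3, 32), Pow(u, Rational(1, 2))) = Mul(29, Pow(u, Rational(1, 2))))
Add(Function('J')(-56), Function('M')(-14)) = Add(Mul(29, Pow(-56, Rational(1, 2))), Mul(7, Pow(Add(6, -14), -1))) = Add(Mul(29, Mul(2, I, Pow(14, Rational(1, 2)))), Mul(7, Pow(-8, -1))) = Add(Mul(58, I, Pow(14, Rational(1, 2))), Mul(7, Rational(-1, 8))) = Add(Mul(58, I, Pow(14, Rational(1, 2))), Rational(-7, 8)) = Add(Rational(-7, 8), Mul(58, I, Pow(14, Rational(1, 2))))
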